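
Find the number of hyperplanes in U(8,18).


Hyperplanes of U(8,18) are flats of rank 7.
In a uniform matroid, these are exactly the (7)-element subsets.
Count = (18 choose 7) = 31824.

31824


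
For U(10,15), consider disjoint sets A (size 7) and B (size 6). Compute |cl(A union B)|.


|A union B| = 7 + 6 = 13 (disjoint).
In U(10,15), cl(S) = S if |S| < 10, else cl(S) = E.
Since 13 >= 10, cl(A union B) = E.
|cl(A union B)| = 15.

15


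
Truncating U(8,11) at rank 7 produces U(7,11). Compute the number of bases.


Truncating U(8,11) to rank 7 gives U(7,11).
Bases of U(7,11) are all 7-element subsets of 11 elements.
Number of bases = C(11,7) = 330.

330


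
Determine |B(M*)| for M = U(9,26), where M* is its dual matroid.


The dual of U(r,n) is U(n-r, n) = U(17,26).
Bases of U(17,26) are all (17)-element subsets.
|B(M*)| = C(26,17) = 26! / (17! * 9!) = 3124550.

3124550


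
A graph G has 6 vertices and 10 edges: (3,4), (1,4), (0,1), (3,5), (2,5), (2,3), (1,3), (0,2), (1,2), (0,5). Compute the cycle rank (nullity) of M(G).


Cycle rank (nullity) = |E| - r(M) = |E| - (|V| - c).
|E| = 10, |V| = 6, c = 1.
Nullity = 10 - (6 - 1) = 10 - 5 = 5.

5


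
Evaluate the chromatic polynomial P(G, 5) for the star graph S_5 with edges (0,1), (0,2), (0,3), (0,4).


P(tree, k) = k * (k-1)^(4) for any tree on 5 vertices.
P(5) = 5 * 4^4 = 5 * 256 = 1280.

1280


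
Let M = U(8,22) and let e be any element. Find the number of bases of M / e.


Contracting e from U(8,22) gives U(7,21).
Bases of U(7,21) = C(21,7) = 116280.

116280


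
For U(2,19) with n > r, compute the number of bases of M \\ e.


Deleting e from U(2,19) gives U(2,18) since n > r.
Bases of U(2,18) = C(18,2) = 18! / (2! * 16!) = 153.

153


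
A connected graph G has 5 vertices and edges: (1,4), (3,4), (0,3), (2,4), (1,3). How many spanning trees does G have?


By Kirchhoff's matrix tree theorem, the number of spanning trees equals
the determinant of any cofactor of the Laplacian matrix L.
G has 5 vertices and 5 edges.
Computing the (4 x 4) cofactor determinant gives 3.

3


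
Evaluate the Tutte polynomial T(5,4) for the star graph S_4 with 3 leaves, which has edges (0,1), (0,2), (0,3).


A star on 4 vertices is a tree with 3 edges.
T(x,y) = x^(3) for any tree.
T(5,4) = 5^3 = 125.

125


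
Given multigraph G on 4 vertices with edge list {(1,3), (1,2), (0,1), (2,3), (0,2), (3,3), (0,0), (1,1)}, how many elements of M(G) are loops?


In a graphic matroid, a loop is a self-loop edge (u,u) with rank 0.
Examining all 8 edges for self-loops...
Self-loops found: (3,3), (0,0), (1,1)
Number of loops = 3.

3


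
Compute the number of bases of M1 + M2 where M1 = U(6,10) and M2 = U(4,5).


Bases of a direct sum M1 + M2: |B| = |B(M1)| * |B(M2)|.
|B(U(6,10))| = C(10,6) = 210.
|B(U(4,5))| = C(5,4) = 5.
Total bases = 210 * 5 = 1050.

1050


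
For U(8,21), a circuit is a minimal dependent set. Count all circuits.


In U(8,21), circuits are the (9)-element subsets.
Any set of 9 elements is dependent, and removing any one element gives
an independent set of size 8, so it is a minimal dependent set.
Number of circuits = C(21,9) = 21! / (9! * 12!) = 293930.

293930


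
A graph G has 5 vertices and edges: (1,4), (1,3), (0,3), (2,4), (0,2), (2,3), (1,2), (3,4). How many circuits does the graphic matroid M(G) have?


A circuit in a graphic matroid = edge set of a simple cycle.
G has 5 vertices and 8 edges.
Enumerating all minimal edge subsets forming cycles...
Total circuits found: 12.

12


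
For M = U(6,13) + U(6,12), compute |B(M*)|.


(M1+M2)* = M1* + M2*.
M1* = U(7,13), bases: C(13,7) = 1716.
M2* = U(6,12), bases: C(12,6) = 924.
|B(M*)| = 1716 * 924 = 1585584.

1585584


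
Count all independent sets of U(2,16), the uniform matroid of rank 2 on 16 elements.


Independent sets of U(2,16) are all subsets of size <= 2.
Count = (16 choose 0) + (16 choose 1) + (16 choose 2)
     = 1 + 16 + 120
     = 137.

137


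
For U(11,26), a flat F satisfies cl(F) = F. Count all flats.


Flats of U(11,26): every subset of size < 11 is a flat, plus E itself.
Count = C(26,0) + C(26,1) + C(26,2) + C(26,3) + C(26,4) + C(26,5) + C(26,6) + C(26,7) + C(26,8) + C(26,9) + C(26,10) + 1
     = 1 + 26 + 325 + 2600 + 14950 + 65780 + 230230 + 657800 + 1562275 + 3124550 + 5311735 + 1
     = 10970273.

10970273


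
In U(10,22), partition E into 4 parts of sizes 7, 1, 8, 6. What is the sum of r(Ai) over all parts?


r(Ai) = min(|Ai|, 10) for each part.
Sum = min(7,10) + min(1,10) + min(8,10) + min(6,10)
    = 7 + 1 + 8 + 6
    = 22.

22


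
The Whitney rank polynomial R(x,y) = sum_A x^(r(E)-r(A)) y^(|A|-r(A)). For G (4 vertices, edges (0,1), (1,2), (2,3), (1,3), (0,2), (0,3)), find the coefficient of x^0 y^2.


R(x,y) = sum over A in 2^E of x^(r(E)-r(A)) * y^(|A|-r(A)).
G has 4 vertices, 6 edges. r(E) = 3.
Enumerate all 2^6 = 64 subsets.
Count subsets with r(E)-r(A)=0 and |A|-r(A)=2: 6.

6


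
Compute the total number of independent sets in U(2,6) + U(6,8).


For a direct sum, |I(M1+M2)| = |I(M1)| * |I(M2)|.
|I(U(2,6))| = sum C(6,k) for k=0..2 = 22.
|I(U(6,8))| = sum C(8,k) for k=0..6 = 247.
Total = 22 * 247 = 5434.

5434


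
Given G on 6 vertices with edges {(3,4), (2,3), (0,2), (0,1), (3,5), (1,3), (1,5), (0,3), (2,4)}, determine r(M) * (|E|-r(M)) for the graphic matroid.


r(M) = |V| - c = 6 - 1 = 5.
nullity = |E| - r(M) = 9 - 5 = 4.
Product = 5 * 4 = 20.

20


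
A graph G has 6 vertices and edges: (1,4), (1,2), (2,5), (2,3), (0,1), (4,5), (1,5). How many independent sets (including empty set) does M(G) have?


An independent set in a graphic matroid is an acyclic edge subset.
G has 6 vertices and 7 edges.
Enumerate all 2^7 = 128 subsets, checking for acyclicity.
Total independent sets = 96.

96


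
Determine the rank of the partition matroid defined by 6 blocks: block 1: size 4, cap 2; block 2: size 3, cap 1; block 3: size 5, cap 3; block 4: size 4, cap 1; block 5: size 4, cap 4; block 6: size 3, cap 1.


Rank of a partition matroid = sum of min(|Si|, ci) for each block.
= min(4,2) + min(3,1) + min(5,3) + min(4,1) + min(4,4) + min(3,1)
= 2 + 1 + 3 + 1 + 4 + 1
= 12.

12


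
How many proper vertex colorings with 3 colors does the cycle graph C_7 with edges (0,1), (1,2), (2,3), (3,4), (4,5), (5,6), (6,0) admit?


P(C_7, k) = (k-1)^7 + (-1)^7*(k-1).
P(3) = (2)^7 - 2
= 128 - 2 = 126.

126


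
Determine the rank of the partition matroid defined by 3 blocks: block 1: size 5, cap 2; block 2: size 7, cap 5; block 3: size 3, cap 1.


Rank of a partition matroid = sum of min(|Si|, ci) for each block.
= min(5,2) + min(7,5) + min(3,1)
= 2 + 5 + 1
= 8.

8


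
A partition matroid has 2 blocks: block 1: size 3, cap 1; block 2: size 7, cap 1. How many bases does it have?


A basis picks exactly ci elements from block i.
Number of bases = product of C(|Si|, ci).
= C(3,1) * C(7,1)
= 3 * 7
= 21.

21


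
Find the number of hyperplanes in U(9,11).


Hyperplanes of U(9,11) are flats of rank 8.
In a uniform matroid, these are exactly the (8)-element subsets.
Count = (11 choose 8) = 165.

165


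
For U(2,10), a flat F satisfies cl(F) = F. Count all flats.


Flats of U(2,10): every subset of size < 2 is a flat, plus E itself.
Count = C(10,0) + C(10,1) + 1
     = 1 + 10 + 1
     = 12.

12


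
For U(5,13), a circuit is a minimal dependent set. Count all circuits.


In U(5,13), circuits are the (6)-element subsets.
Any set of 6 elements is dependent, and removing any one element gives
an independent set of size 5, so it is a minimal dependent set.
Number of circuits = C(13,6) = 1716.

1716


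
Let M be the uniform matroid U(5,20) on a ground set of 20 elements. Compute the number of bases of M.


Bases of U(5,20) are all 5-element subsets of the 20-element ground set.
Number of bases = C(20,5).
(20 choose 5) = 15504.

15504


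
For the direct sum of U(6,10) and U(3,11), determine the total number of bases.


Bases of a direct sum M1 + M2: |B| = |B(M1)| * |B(M2)|.
|B(U(6,10))| = C(10,6) = 210.
|B(U(3,11))| = C(11,3) = 165.
Total bases = 210 * 165 = 34650.

34650


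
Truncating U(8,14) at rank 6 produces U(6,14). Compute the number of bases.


Truncating U(8,14) to rank 6 gives U(6,14).
Bases of U(6,14) are all 6-element subsets of 14 elements.
Number of bases = C(14,6) = 14! / (6! * 8!) = 3003.

3003


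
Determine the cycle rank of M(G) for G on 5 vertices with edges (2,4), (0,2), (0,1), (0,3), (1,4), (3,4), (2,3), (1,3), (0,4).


Cycle rank (nullity) = |E| - r(M) = |E| - (|V| - c).
|E| = 9, |V| = 5, c = 1.
Nullity = 9 - (5 - 1) = 9 - 4 = 5.

5


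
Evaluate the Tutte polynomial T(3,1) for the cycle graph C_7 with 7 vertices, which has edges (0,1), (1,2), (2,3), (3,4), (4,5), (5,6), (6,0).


T(C_7; x,y) = x + x^2 + ... + x^(6) + y.
T(3,1) = 3^1 + 3^2 + 3^3 + 3^4 + 3^5 + 3^6 + 1
= 3 + 9 + 27 + 81 + 243 + 729 + 1
= 1093.

1093


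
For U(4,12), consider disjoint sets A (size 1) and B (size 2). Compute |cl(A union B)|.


|A union B| = 1 + 2 = 3 (disjoint).
In U(4,12), cl(S) = S if |S| < 4, else cl(S) = E.
Since 3 < 4, cl(A union B) = A union B.
|cl(A union B)| = 3.

3


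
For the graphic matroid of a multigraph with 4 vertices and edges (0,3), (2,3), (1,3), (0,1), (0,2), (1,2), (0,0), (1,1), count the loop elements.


In a graphic matroid, a loop is a self-loop edge (u,u) with rank 0.
Examining all 8 edges for self-loops...
Self-loops found: (0,0), (1,1)
Number of loops = 2.

2


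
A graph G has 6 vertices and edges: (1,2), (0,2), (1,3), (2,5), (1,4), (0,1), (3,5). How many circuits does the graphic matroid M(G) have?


A circuit in a graphic matroid = edge set of a simple cycle.
G has 6 vertices and 7 edges.
Enumerating all minimal edge subsets forming cycles...
Total circuits found: 3.

3


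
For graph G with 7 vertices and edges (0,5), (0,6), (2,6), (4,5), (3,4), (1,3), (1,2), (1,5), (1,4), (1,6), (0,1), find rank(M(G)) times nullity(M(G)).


r(M) = |V| - c = 7 - 1 = 6.
nullity = |E| - r(M) = 11 - 6 = 5.
Product = 6 * 5 = 30.

30


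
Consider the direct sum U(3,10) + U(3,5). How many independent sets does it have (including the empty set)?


For a direct sum, |I(M1+M2)| = |I(M1)| * |I(M2)|.
|I(U(3,10))| = sum C(10,k) for k=0..3 = 176.
|I(U(3,5))| = sum C(5,k) for k=0..3 = 26.
Total = 176 * 26 = 4576.

4576


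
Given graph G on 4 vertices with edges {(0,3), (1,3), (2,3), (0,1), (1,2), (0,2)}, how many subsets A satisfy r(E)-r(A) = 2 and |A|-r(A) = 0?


R(x,y) = sum over A in 2^E of x^(r(E)-r(A)) * y^(|A|-r(A)).
G has 4 vertices, 6 edges. r(E) = 3.
Enumerate all 2^6 = 64 subsets.
Count subsets with r(E)-r(A)=2 and |A|-r(A)=0: 6.

6


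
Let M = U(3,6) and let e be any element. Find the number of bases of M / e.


Contracting e from U(3,6) gives U(2,5).
Bases of U(2,5) = C(5,2) = 5! / (2! * 3!) = 10.

10


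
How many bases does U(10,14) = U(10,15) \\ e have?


Deleting e from U(10,15) gives U(10,14) since n > r.
Bases of U(10,14) = C(14,10) = 1001.

1001


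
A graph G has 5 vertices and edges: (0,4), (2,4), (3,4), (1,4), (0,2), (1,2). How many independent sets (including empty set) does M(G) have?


An independent set in a graphic matroid is an acyclic edge subset.
G has 5 vertices and 6 edges.
Enumerate all 2^6 = 64 subsets, checking for acyclicity.
Total independent sets = 48.

48


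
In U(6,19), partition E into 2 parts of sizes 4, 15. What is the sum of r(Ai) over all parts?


r(Ai) = min(|Ai|, 6) for each part.
Sum = min(4,6) + min(15,6)
    = 4 + 6
    = 10.

10


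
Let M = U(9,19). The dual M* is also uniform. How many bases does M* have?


The dual of U(r,n) is U(n-r, n) = U(10,19).
Bases of U(10,19) are all (10)-element subsets.
|B(M*)| = C(19,10) = 19! / (10! * 9!) = 92378.

92378


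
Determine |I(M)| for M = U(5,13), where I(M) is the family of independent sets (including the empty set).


Independent sets of U(5,13) are all subsets of size <= 5.
Count = (13 choose 0) + (13 choose 1) + (13 choose 2) + (13 choose 3) + (13 choose 4) + (13 choose 5)
     = 1 + 13 + 78 + 286 + 715 + 1287
     = 2380.

2380


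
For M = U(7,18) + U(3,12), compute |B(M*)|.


(M1+M2)* = M1* + M2*.
M1* = U(11,18), bases: C(18,11) = 31824.
M2* = U(9,12), bases: C(12,9) = 220.
|B(M*)| = 31824 * 220 = 7001280.

7001280


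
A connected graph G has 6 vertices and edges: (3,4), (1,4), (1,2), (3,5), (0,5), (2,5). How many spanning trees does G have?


By Kirchhoff's matrix tree theorem, the number of spanning trees equals
the determinant of any cofactor of the Laplacian matrix L.
G has 6 vertices and 6 edges.
Computing the (5 x 5) cofactor determinant gives 5.

5


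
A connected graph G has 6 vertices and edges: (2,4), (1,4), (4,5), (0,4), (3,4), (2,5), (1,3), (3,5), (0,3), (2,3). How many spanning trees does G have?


By Kirchhoff's matrix tree theorem, the number of spanning trees equals
the determinant of any cofactor of the Laplacian matrix L.
G has 6 vertices and 10 edges.
Computing the (5 x 5) cofactor determinant gives 96.

96


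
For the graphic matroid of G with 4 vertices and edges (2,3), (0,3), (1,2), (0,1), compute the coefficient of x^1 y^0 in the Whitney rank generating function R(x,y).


R(x,y) = sum over A in 2^E of x^(r(E)-r(A)) * y^(|A|-r(A)).
G has 4 vertices, 4 edges. r(E) = 3.
Enumerate all 2^4 = 16 subsets.
Count subsets with r(E)-r(A)=1 and |A|-r(A)=0: 6.

6


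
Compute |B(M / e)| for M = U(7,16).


Contracting e from U(7,16) gives U(6,15).
Bases of U(6,15) = C(15,6) = 5005.

5005


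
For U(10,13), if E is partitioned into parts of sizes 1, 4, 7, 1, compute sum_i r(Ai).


r(Ai) = min(|Ai|, 10) for each part.
Sum = min(1,10) + min(4,10) + min(7,10) + min(1,10)
    = 1 + 4 + 7 + 1
    = 13.

13


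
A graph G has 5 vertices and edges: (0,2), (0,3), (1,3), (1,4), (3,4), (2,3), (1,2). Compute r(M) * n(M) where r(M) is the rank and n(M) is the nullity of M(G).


r(M) = |V| - c = 5 - 1 = 4.
nullity = |E| - r(M) = 7 - 4 = 3.
Product = 4 * 3 = 12.

12


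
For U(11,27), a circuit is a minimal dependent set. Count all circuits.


In U(11,27), circuits are the (12)-element subsets.
Any set of 12 elements is dependent, and removing any one element gives
an independent set of size 11, so it is a minimal dependent set.
Number of circuits = C(27,12) = 27! / (12! * 15!) = 17383860.

17383860


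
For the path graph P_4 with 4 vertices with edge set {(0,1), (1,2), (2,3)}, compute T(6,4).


A path on 4 vertices is a tree with 3 edges.
T(x,y) = x^(3) for any tree.
T(6,4) = 6^3 = 216.

216


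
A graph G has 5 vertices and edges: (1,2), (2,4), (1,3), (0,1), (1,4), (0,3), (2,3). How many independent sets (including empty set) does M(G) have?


An independent set in a graphic matroid is an acyclic edge subset.
G has 5 vertices and 7 edges.
Enumerate all 2^7 = 128 subsets, checking for acyclicity.
Total independent sets = 82.

82


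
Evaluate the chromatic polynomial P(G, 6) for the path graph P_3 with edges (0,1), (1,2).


P(P_3, k) = k * (k-1)^(2).
P(6) = 6 * 5^2 = 6 * 25 = 150.

150


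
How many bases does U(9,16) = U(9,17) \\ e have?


Deleting e from U(9,17) gives U(9,16) since n > r.
Bases of U(9,16) = (16 choose 9) = 11440.

11440


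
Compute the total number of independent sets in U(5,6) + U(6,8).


For a direct sum, |I(M1+M2)| = |I(M1)| * |I(M2)|.
|I(U(5,6))| = sum C(6,k) for k=0..5 = 63.
|I(U(6,8))| = sum C(8,k) for k=0..6 = 247.
Total = 63 * 247 = 15561.

15561


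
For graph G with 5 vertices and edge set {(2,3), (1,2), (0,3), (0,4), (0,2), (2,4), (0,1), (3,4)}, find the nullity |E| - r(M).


Cycle rank (nullity) = |E| - r(M) = |E| - (|V| - c).
|E| = 8, |V| = 5, c = 1.
Nullity = 8 - (5 - 1) = 8 - 4 = 4.

4


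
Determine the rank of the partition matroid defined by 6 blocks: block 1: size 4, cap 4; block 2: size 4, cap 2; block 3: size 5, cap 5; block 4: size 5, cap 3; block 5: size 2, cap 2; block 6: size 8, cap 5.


Rank of a partition matroid = sum of min(|Si|, ci) for each block.
= min(4,4) + min(4,2) + min(5,5) + min(5,3) + min(2,2) + min(8,5)
= 4 + 2 + 5 + 3 + 2 + 5
= 21.

21


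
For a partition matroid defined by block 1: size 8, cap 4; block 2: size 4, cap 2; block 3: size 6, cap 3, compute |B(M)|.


A basis picks exactly ci elements from block i.
Number of bases = product of C(|Si|, ci).
= C(8,4) * C(4,2) * C(6,3)
= 70 * 6 * 20
= 8400.

8400


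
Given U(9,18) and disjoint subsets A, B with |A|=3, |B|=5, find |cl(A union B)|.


|A union B| = 3 + 5 = 8 (disjoint).
In U(9,18), cl(S) = S if |S| < 9, else cl(S) = E.
Since 8 < 9, cl(A union B) = A union B.
|cl(A union B)| = 8.

8


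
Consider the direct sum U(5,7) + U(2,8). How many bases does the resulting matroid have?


Bases of a direct sum M1 + M2: |B| = |B(M1)| * |B(M2)|.
|B(U(5,7))| = C(7,5) = 21.
|B(U(2,8))| = C(8,2) = 28.
Total bases = 21 * 28 = 588.

588


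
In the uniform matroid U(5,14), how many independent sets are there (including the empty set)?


Independent sets of U(5,14) are all subsets of size <= 5.
Count = C(14,0) + C(14,1) + C(14,2) + C(14,3) + C(14,4) + C(14,5)
     = 1 + 14 + 91 + 364 + 1001 + 2002
     = 3473.

3473


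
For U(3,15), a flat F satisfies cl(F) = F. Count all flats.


Flats of U(3,15): every subset of size < 3 is a flat, plus E itself.
Count = C(15,0) + C(15,1) + C(15,2) + 1
     = 1 + 15 + 105 + 1
     = 122.

122


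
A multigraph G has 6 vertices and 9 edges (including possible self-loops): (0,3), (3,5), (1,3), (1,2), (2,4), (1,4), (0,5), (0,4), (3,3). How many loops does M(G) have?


In a graphic matroid, a loop is a self-loop edge (u,u) with rank 0.
Examining all 9 edges for self-loops...
Self-loops found: (3,3)
Number of loops = 1.

1


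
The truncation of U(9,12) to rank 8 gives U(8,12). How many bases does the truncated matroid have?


Truncating U(9,12) to rank 8 gives U(8,12).
Bases of U(8,12) are all 8-element subsets of 12 elements.
Number of bases = (12 choose 8) = 495.

495


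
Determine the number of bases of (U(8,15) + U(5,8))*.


(M1+M2)* = M1* + M2*.
M1* = U(7,15), bases: C(15,7) = 6435.
M2* = U(3,8), bases: C(8,3) = 56.
|B(M*)| = 6435 * 56 = 360360.

360360


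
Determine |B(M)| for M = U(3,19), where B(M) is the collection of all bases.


Bases of U(3,19) are all 3-element subsets of the 19-element ground set.
Number of bases = C(19,3).
(19 choose 3) = 969.

969


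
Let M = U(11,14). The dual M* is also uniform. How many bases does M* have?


The dual of U(r,n) is U(n-r, n) = U(3,14).
Bases of U(3,14) are all (3)-element subsets.
|B(M*)| = C(14,3) = 14! / (3! * 11!) = 364.

364


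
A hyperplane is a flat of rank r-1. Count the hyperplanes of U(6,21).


Hyperplanes of U(6,21) are flats of rank 5.
In a uniform matroid, these are exactly the (5)-element subsets.
Count = (21 choose 5) = 20349.

20349


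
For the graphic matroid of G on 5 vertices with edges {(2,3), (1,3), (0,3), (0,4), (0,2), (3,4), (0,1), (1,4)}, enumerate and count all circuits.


A circuit in a graphic matroid = edge set of a simple cycle.
G has 5 vertices and 8 edges.
Enumerating all minimal edge subsets forming cycles...
Total circuits found: 12.

12


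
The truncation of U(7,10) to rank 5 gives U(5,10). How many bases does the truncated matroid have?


Truncating U(7,10) to rank 5 gives U(5,10).
Bases of U(5,10) are all 5-element subsets of 10 elements.
Number of bases = (10 choose 5) = 252.

252


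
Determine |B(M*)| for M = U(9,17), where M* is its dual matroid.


The dual of U(r,n) is U(n-r, n) = U(8,17).
Bases of U(8,17) are all (8)-element subsets.
|B(M*)| = C(17,8) = 24310.

24310


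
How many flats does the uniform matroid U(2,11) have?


Flats of U(2,11): every subset of size < 2 is a flat, plus E itself.
Count = (11 choose 0) + (11 choose 1) + 1
     = 1 + 11 + 1
     = 13.

13


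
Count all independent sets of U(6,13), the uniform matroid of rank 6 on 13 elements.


Independent sets of U(6,13) are all subsets of size <= 6.
Count = C(13,0) + C(13,1) + C(13,2) + C(13,3) + C(13,4) + C(13,5) + C(13,6)
     = 1 + 13 + 78 + 286 + 715 + 1287 + 1716
     = 4096.

4096


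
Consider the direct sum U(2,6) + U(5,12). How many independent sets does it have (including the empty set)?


For a direct sum, |I(M1+M2)| = |I(M1)| * |I(M2)|.
|I(U(2,6))| = sum C(6,k) for k=0..2 = 22.
|I(U(5,12))| = sum C(12,k) for k=0..5 = 1586.
Total = 22 * 1586 = 34892.

34892


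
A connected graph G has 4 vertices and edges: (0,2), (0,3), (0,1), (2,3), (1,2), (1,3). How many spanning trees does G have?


By Kirchhoff's matrix tree theorem, the number of spanning trees equals
the determinant of any cofactor of the Laplacian matrix L.
G has 4 vertices and 6 edges.
Computing the (3 x 3) cofactor determinant gives 16.

16


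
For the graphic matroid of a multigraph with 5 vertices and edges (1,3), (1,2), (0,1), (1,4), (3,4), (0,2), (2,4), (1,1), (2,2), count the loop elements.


In a graphic matroid, a loop is a self-loop edge (u,u) with rank 0.
Examining all 9 edges for self-loops...
Self-loops found: (1,1), (2,2)
Number of loops = 2.

2


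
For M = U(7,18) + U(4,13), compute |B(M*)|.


(M1+M2)* = M1* + M2*.
M1* = U(11,18), bases: C(18,11) = 31824.
M2* = U(9,13), bases: C(13,9) = 715.
|B(M*)| = 31824 * 715 = 22754160.

22754160


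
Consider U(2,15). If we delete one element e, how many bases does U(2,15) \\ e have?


Deleting e from U(2,15) gives U(2,14) since n > r.
Bases of U(2,14) = (14 choose 2) = 91.

91


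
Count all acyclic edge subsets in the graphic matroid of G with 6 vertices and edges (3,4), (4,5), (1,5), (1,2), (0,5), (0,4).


An independent set in a graphic matroid is an acyclic edge subset.
G has 6 vertices and 6 edges.
Enumerate all 2^6 = 64 subsets, checking for acyclicity.
Total independent sets = 56.

56


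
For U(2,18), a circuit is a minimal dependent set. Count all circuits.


In U(2,18), circuits are the (3)-element subsets.
Any set of 3 elements is dependent, and removing any one element gives
an independent set of size 2, so it is a minimal dependent set.
Number of circuits = C(18,3) = (18 * 17 * 16) / (1 * 2 * 3) = 816.

816


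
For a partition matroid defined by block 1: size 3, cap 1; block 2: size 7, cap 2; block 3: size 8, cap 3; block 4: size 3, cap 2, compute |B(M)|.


A basis picks exactly ci elements from block i.
Number of bases = product of C(|Si|, ci).
= C(3,1) * C(7,2) * C(8,3) * C(3,2)
= 3 * 21 * 56 * 3
= 10584.

10584


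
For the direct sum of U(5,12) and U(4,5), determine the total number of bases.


Bases of a direct sum M1 + M2: |B| = |B(M1)| * |B(M2)|.
|B(U(5,12))| = C(12,5) = 792.
|B(U(4,5))| = C(5,4) = 5.
Total bases = 792 * 5 = 3960.

3960


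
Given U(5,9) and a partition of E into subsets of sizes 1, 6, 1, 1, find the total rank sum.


r(Ai) = min(|Ai|, 5) for each part.
Sum = min(1,5) + min(6,5) + min(1,5) + min(1,5)
    = 1 + 5 + 1 + 1
    = 8.

8


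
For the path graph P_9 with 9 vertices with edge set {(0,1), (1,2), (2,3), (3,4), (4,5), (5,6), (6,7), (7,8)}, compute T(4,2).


A path on 9 vertices is a tree with 8 edges.
T(x,y) = x^(8) for any tree.
T(4,2) = 4^8 = 65536.

65536


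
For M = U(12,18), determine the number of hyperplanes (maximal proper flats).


Hyperplanes of U(12,18) are flats of rank 11.
In a uniform matroid, these are exactly the (11)-element subsets.
Count = C(18,11) = 18! / (11! * 7!) = 31824.

31824


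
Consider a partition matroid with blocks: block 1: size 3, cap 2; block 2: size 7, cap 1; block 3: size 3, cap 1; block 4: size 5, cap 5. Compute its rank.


Rank of a partition matroid = sum of min(|Si|, ci) for each block.
= min(3,2) + min(7,1) + min(3,1) + min(5,5)
= 2 + 1 + 1 + 5
= 9.

9


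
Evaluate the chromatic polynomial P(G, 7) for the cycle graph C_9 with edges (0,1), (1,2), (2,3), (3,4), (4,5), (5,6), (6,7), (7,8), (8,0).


P(C_9, k) = (k-1)^9 + (-1)^9*(k-1).
P(7) = (6)^9 - 6
= 10077696 - 6 = 10077690.

10077690


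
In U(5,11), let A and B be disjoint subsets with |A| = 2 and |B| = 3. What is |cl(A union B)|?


|A union B| = 2 + 3 = 5 (disjoint).
In U(5,11), cl(S) = S if |S| < 5, else cl(S) = E.
Since 5 >= 5, cl(A union B) = E.
|cl(A union B)| = 11.

11


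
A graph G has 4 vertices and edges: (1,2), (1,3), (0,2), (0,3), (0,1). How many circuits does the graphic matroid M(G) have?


A circuit in a graphic matroid = edge set of a simple cycle.
G has 4 vertices and 5 edges.
Enumerating all minimal edge subsets forming cycles...
Total circuits found: 3.

3


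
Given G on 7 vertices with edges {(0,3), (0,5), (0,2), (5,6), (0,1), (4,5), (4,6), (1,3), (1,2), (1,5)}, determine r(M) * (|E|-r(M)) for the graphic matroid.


r(M) = |V| - c = 7 - 1 = 6.
nullity = |E| - r(M) = 10 - 6 = 4.
Product = 6 * 4 = 24.

24


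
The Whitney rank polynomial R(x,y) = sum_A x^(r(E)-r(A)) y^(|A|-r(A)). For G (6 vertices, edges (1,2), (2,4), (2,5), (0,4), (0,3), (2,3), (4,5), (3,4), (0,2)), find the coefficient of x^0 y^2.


R(x,y) = sum over A in 2^E of x^(r(E)-r(A)) * y^(|A|-r(A)).
G has 6 vertices, 9 edges. r(E) = 5.
Enumerate all 2^9 = 512 subsets.
Count subsets with r(E)-r(A)=0 and |A|-r(A)=2: 27.

27


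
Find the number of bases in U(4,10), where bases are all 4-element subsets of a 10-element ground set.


Bases of U(4,10) are all 4-element subsets of the 10-element ground set.
Number of bases = C(10,4).
C(10,4) = 10! / (4! * 6!) = 210.

210


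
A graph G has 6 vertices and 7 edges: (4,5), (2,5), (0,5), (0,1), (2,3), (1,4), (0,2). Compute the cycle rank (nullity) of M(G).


Cycle rank (nullity) = |E| - r(M) = |E| - (|V| - c).
|E| = 7, |V| = 6, c = 1.
Nullity = 7 - (6 - 1) = 7 - 5 = 2.

2


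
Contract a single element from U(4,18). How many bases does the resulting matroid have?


Contracting e from U(4,18) gives U(3,17).
Bases of U(3,17) = C(17,3) = (17 * 16 * 15) / (1 * 2 * 3) = 680.

680


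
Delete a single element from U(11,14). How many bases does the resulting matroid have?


Deleting e from U(11,14) gives U(11,13) since n > r.
Bases of U(11,13) = C(13,11) = 78.

78


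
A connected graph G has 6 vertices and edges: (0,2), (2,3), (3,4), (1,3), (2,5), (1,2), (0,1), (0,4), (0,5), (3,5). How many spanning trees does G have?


By Kirchhoff's matrix tree theorem, the number of spanning trees equals
the determinant of any cofactor of the Laplacian matrix L.
G has 6 vertices and 10 edges.
Computing the (5 x 5) cofactor determinant gives 120.

120


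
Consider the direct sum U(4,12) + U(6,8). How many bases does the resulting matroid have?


Bases of a direct sum M1 + M2: |B| = |B(M1)| * |B(M2)|.
|B(U(4,12))| = C(12,4) = 495.
|B(U(6,8))| = C(8,6) = 28.
Total bases = 495 * 28 = 13860.

13860


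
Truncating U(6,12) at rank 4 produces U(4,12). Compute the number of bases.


Truncating U(6,12) to rank 4 gives U(4,12).
Bases of U(4,12) are all 4-element subsets of 12 elements.
Number of bases = C(12,4) = 12! / (4! * 8!) = 495.

495


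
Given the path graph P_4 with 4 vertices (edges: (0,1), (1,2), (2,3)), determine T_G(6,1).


A path on 4 vertices is a tree with 3 edges.
T(x,y) = x^(3) for any tree.
T(6,1) = 6^3 = 216.

216


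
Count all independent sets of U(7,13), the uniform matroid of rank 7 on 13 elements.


Independent sets of U(7,13) are all subsets of size <= 7.
Count = (13 choose 0) + (13 choose 1) + (13 choose 2) + (13 choose 3) + (13 choose 4) + (13 choose 5) + (13 choose 6) + (13 choose 7)
     = 1 + 13 + 78 + 286 + 715 + 1287 + 1716 + 1716
     = 5812.

5812


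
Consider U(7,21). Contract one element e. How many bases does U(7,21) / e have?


Contracting e from U(7,21) gives U(6,20).
Bases of U(6,20) = (20 choose 6) = 38760.

38760


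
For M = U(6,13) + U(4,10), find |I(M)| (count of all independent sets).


For a direct sum, |I(M1+M2)| = |I(M1)| * |I(M2)|.
|I(U(6,13))| = sum C(13,k) for k=0..6 = 4096.
|I(U(4,10))| = sum C(10,k) for k=0..4 = 386.
Total = 4096 * 386 = 1581056.

1581056


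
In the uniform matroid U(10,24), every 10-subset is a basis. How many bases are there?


Bases of U(10,24) are all 10-element subsets of the 24-element ground set.
Number of bases = C(24,10).
(24 choose 10) = 1961256.

1961256


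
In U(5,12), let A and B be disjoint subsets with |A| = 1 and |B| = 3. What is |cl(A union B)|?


|A union B| = 1 + 3 = 4 (disjoint).
In U(5,12), cl(S) = S if |S| < 5, else cl(S) = E.
Since 4 < 5, cl(A union B) = A union B.
|cl(A union B)| = 4.

4


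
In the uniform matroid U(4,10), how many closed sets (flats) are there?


Flats of U(4,10): every subset of size < 4 is a flat, plus E itself.
Count = C(10,0) + C(10,1) + C(10,2) + C(10,3) + 1
     = 1 + 10 + 45 + 120 + 1
     = 177.

177


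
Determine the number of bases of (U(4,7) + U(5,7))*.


(M1+M2)* = M1* + M2*.
M1* = U(3,7), bases: C(7,3) = 35.
M2* = U(2,7), bases: C(7,2) = 21.
|B(M*)| = 35 * 21 = 735.

735


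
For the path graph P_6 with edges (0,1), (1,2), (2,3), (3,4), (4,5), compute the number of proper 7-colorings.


P(P_6, k) = k * (k-1)^(5).
P(7) = 7 * 6^5 = 7 * 7776 = 54432.

54432


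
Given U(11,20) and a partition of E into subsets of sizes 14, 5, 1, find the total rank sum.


r(Ai) = min(|Ai|, 11) for each part.
Sum = min(14,11) + min(5,11) + min(1,11)
    = 11 + 5 + 1
    = 17.

17


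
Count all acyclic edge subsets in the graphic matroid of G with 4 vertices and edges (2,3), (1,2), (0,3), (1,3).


An independent set in a graphic matroid is an acyclic edge subset.
G has 4 vertices and 4 edges.
Enumerate all 2^4 = 16 subsets, checking for acyclicity.
Total independent sets = 14.

14


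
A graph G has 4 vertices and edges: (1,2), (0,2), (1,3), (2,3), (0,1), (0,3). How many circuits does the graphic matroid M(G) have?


A circuit in a graphic matroid = edge set of a simple cycle.
G has 4 vertices and 6 edges.
Enumerating all minimal edge subsets forming cycles...
Total circuits found: 7.

7


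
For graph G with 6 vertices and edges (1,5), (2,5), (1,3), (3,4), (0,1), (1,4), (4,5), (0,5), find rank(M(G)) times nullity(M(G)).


r(M) = |V| - c = 6 - 1 = 5.
nullity = |E| - r(M) = 8 - 5 = 3.
Product = 5 * 3 = 15.

15


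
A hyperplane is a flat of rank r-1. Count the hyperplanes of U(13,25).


Hyperplanes of U(13,25) are flats of rank 12.
In a uniform matroid, these are exactly the (12)-element subsets.
Count = (25 choose 12) = 5200300.

5200300


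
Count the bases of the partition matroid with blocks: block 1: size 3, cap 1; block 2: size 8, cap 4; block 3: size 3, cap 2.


A basis picks exactly ci elements from block i.
Number of bases = product of C(|Si|, ci).
= C(3,1) * C(8,4) * C(3,2)
= 3 * 70 * 3
= 630.

630


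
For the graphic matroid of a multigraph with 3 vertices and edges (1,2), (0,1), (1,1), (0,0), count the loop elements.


In a graphic matroid, a loop is a self-loop edge (u,u) with rank 0.
Examining all 4 edges for self-loops...
Self-loops found: (1,1), (0,0)
Number of loops = 2.

2


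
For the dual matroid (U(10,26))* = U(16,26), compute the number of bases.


The dual of U(r,n) is U(n-r, n) = U(16,26).
Bases of U(16,26) are all (16)-element subsets.
|B(M*)| = C(26,16) = 5311735.

5311735


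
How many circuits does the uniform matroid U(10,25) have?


In U(10,25), circuits are the (11)-element subsets.
Any set of 11 elements is dependent, and removing any one element gives
an independent set of size 10, so it is a minimal dependent set.
Number of circuits = C(25,11) = 4457400.

4457400


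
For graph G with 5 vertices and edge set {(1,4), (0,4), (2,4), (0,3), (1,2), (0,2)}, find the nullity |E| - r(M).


Cycle rank (nullity) = |E| - r(M) = |E| - (|V| - c).
|E| = 6, |V| = 5, c = 1.
Nullity = 6 - (5 - 1) = 6 - 4 = 2.

2


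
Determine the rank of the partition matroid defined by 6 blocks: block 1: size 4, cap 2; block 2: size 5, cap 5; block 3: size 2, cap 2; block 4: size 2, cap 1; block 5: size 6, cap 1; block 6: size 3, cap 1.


Rank of a partition matroid = sum of min(|Si|, ci) for each block.
= min(4,2) + min(5,5) + min(2,2) + min(2,1) + min(6,1) + min(3,1)
= 2 + 5 + 2 + 1 + 1 + 1
= 12.

12


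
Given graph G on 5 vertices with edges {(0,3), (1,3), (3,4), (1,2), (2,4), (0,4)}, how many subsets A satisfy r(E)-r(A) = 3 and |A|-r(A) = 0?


R(x,y) = sum over A in 2^E of x^(r(E)-r(A)) * y^(|A|-r(A)).
G has 5 vertices, 6 edges. r(E) = 4.
Enumerate all 2^6 = 64 subsets.
Count subsets with r(E)-r(A)=3 and |A|-r(A)=0: 6.

6


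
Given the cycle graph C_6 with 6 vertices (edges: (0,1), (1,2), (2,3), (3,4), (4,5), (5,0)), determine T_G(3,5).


T(C_6; x,y) = x + x^2 + ... + x^(5) + y.
T(3,5) = 3^1 + 3^2 + 3^3 + 3^4 + 3^5 + 5
= 3 + 9 + 27 + 81 + 243 + 5
= 368.

368


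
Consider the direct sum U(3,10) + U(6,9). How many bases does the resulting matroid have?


Bases of a direct sum M1 + M2: |B| = |B(M1)| * |B(M2)|.
|B(U(3,10))| = C(10,3) = 120.
|B(U(6,9))| = C(9,6) = 84.
Total bases = 120 * 84 = 10080.

10080


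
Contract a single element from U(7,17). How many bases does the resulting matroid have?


Contracting e from U(7,17) gives U(6,16).
Bases of U(6,16) = (16 choose 6) = 8008.

8008


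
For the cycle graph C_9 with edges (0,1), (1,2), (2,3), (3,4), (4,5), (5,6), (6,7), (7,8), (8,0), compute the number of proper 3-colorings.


P(C_9, k) = (k-1)^9 + (-1)^9*(k-1).
P(3) = (2)^9 - 2
= 512 - 2 = 510.

510


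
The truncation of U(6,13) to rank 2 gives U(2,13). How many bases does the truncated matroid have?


Truncating U(6,13) to rank 2 gives U(2,13).
Bases of U(2,13) are all 2-element subsets of 13 elements.
Number of bases = (13 choose 2) = 78.

78


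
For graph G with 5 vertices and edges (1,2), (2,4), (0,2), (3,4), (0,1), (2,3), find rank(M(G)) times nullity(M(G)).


r(M) = |V| - c = 5 - 1 = 4.
nullity = |E| - r(M) = 6 - 4 = 2.
Product = 4 * 2 = 8.

8


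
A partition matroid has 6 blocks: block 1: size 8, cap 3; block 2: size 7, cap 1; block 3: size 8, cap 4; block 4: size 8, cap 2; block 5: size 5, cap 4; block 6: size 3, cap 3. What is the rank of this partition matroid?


Rank of a partition matroid = sum of min(|Si|, ci) for each block.
= min(8,3) + min(7,1) + min(8,4) + min(8,2) + min(5,4) + min(3,3)
= 3 + 1 + 4 + 2 + 4 + 3
= 17.

17


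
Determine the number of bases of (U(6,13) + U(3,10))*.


(M1+M2)* = M1* + M2*.
M1* = U(7,13), bases: C(13,7) = 1716.
M2* = U(7,10), bases: C(10,7) = 120.
|B(M*)| = 1716 * 120 = 205920.

205920


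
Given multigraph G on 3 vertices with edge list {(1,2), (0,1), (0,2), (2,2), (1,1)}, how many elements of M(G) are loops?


In a graphic matroid, a loop is a self-loop edge (u,u) with rank 0.
Examining all 5 edges for self-loops...
Self-loops found: (2,2), (1,1)
Number of loops = 2.

2


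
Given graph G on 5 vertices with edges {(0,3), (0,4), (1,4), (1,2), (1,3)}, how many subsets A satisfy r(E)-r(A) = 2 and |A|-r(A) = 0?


R(x,y) = sum over A in 2^E of x^(r(E)-r(A)) * y^(|A|-r(A)).
G has 5 vertices, 5 edges. r(E) = 4.
Enumerate all 2^5 = 32 subsets.
Count subsets with r(E)-r(A)=2 and |A|-r(A)=0: 10.

10


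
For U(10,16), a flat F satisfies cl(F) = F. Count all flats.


Flats of U(10,16): every subset of size < 10 is a flat, plus E itself.
Count = (16 choose 0) + (16 choose 1) + (16 choose 2) + (16 choose 3) + (16 choose 4) + (16 choose 5) + (16 choose 6) + (16 choose 7) + (16 choose 8) + (16 choose 9) + 1
     = 1 + 16 + 120 + 560 + 1820 + 4368 + 8008 + 11440 + 12870 + 11440 + 1
     = 50644.

50644


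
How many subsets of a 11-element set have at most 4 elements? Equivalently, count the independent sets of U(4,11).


Independent sets of U(4,11) are all subsets of size <= 4.
Count = (11 choose 0) + (11 choose 1) + (11 choose 2) + (11 choose 3) + (11 choose 4)
     = 1 + 11 + 55 + 165 + 330
     = 562.

562


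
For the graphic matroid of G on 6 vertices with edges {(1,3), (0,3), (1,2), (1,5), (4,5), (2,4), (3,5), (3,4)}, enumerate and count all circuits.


A circuit in a graphic matroid = edge set of a simple cycle.
G has 6 vertices and 8 edges.
Enumerating all minimal edge subsets forming cycles...
Total circuits found: 7.

7


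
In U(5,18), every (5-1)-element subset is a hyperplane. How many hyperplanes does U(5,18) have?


Hyperplanes of U(5,18) are flats of rank 4.
In a uniform matroid, these are exactly the (4)-element subsets.
Count = (18 choose 4) = 3060.

3060


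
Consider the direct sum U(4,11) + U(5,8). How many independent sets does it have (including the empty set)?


For a direct sum, |I(M1+M2)| = |I(M1)| * |I(M2)|.
|I(U(4,11))| = sum C(11,k) for k=0..4 = 562.
|I(U(5,8))| = sum C(8,k) for k=0..5 = 219.
Total = 562 * 219 = 123078.

123078


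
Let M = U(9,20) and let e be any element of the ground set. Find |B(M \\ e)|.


Deleting e from U(9,20) gives U(9,19) since n > r.
Bases of U(9,19) = C(19,9) = 92378.

92378


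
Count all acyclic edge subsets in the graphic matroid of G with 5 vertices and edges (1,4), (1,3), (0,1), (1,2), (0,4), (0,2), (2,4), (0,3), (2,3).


An independent set in a graphic matroid is an acyclic edge subset.
G has 5 vertices and 9 edges.
Enumerate all 2^9 = 512 subsets, checking for acyclicity.
Total independent sets = 198.

198


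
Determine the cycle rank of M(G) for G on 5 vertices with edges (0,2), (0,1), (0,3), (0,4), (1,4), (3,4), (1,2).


Cycle rank (nullity) = |E| - r(M) = |E| - (|V| - c).
|E| = 7, |V| = 5, c = 1.
Nullity = 7 - (5 - 1) = 7 - 4 = 3.

3


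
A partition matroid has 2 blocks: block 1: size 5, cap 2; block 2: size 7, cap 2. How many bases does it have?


A basis picks exactly ci elements from block i.
Number of bases = product of C(|Si|, ci).
= C(5,2) * C(7,2)
= 10 * 21
= 210.

210


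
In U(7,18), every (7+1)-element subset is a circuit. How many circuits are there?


In U(7,18), circuits are the (8)-element subsets.
Any set of 8 elements is dependent, and removing any one element gives
an independent set of size 7, so it is a minimal dependent set.
Number of circuits = C(18,8) = 43758.

43758


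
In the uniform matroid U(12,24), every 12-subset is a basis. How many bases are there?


Bases of U(12,24) are all 12-element subsets of the 24-element ground set.
Number of bases = C(24,12).
C(24,12) = 2704156.

2704156


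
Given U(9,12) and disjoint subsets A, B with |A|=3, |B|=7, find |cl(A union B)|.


|A union B| = 3 + 7 = 10 (disjoint).
In U(9,12), cl(S) = S if |S| < 9, else cl(S) = E.
Since 10 >= 9, cl(A union B) = E.
|cl(A union B)| = 12.

12


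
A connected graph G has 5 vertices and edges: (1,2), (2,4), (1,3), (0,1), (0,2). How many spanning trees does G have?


By Kirchhoff's matrix tree theorem, the number of spanning trees equals
the determinant of any cofactor of the Laplacian matrix L.
G has 5 vertices and 5 edges.
Computing the (4 x 4) cofactor determinant gives 3.

3


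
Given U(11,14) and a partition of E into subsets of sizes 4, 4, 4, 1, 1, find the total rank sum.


r(Ai) = min(|Ai|, 11) for each part.
Sum = min(4,11) + min(4,11) + min(4,11) + min(1,11) + min(1,11)
    = 4 + 4 + 4 + 1 + 1
    = 14.

14


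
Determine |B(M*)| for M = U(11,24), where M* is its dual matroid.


The dual of U(r,n) is U(n-r, n) = U(13,24).
Bases of U(13,24) are all (13)-element subsets.
|B(M*)| = C(24,13) = 24! / (13! * 11!) = 2496144.

2496144


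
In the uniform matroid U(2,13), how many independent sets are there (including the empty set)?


Independent sets of U(2,13) are all subsets of size <= 2.
Count = (13 choose 0) + (13 choose 1) + (13 choose 2)
     = 1 + 13 + 78
     = 92.

92


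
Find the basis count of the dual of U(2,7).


The dual of U(r,n) is U(n-r, n) = U(5,7).
Bases of U(5,7) are all (5)-element subsets.
|B(M*)| = C(7,5) = 7! / (5! * 2!) = 21.

21
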